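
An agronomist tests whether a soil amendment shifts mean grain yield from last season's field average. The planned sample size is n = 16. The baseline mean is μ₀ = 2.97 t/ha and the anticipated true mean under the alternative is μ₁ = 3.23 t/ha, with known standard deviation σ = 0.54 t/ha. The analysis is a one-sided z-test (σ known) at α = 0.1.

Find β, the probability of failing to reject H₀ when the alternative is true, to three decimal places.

Standardized effect: d = |μ₁ − μ₀| / σ = |3.23 − 2.97| / 0.54 = 0.4815
Noncentrality parameter: δ = d·√n = 0.4815 × √16 = 1.9259
One-sided α = 0.1 → critical value z_{0.1} = 1.282.
Power = P(Z > 1.282 − δ) = Φ(0.644) = 0.7403.
Type II error: β = 1 − power = 1 − 0.7403 = 0.2597.

β ≈ 0.260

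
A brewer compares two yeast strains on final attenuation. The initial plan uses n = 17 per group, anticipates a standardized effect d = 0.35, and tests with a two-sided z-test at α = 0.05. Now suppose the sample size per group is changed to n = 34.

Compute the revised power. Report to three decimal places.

With n = 34 per group: δ = d·√(n/2) = 0.35 × √(34/2) = 1.4431. Critical value z_{0.025} = 1.960.
Revised power = Φ(δ − 1.960) + Φ(−δ − 1.960) = Φ(-0.517) + Φ(-3.403) = 0.3026 + 0.0003 = 0.3030.

Power ≈ 0.303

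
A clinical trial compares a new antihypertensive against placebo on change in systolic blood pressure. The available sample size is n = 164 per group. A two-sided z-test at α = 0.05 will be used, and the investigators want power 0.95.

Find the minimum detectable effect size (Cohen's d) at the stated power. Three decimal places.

Required noncentrality: δ = z_{0.025} + z_{0.05} = 1.960 + 1.645 = 3.605.
(Lower-tail contribution to power is negligible for δ > 0.)
δ = d·√(n/2) ⇒ d = δ/√(n/2) = 3.605/√(164/2) = 0.3981.

d ≈ 0.398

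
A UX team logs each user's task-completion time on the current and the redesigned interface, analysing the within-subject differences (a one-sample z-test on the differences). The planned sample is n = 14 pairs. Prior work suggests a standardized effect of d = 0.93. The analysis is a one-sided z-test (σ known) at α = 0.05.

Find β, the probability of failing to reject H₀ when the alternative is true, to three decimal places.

Noncentrality parameter: δ = d·√n = 0.93 × √14 = 3.4797
Critical value for a one-sided test at α = 0.05: z_α = 1.645.
Power = Φ(δ − 1.645) = Φ(1.835) = 0.9667.
Type II error: β = 1 − power = 1 − 0.9667 = 0.0333.

β ≈ 0.033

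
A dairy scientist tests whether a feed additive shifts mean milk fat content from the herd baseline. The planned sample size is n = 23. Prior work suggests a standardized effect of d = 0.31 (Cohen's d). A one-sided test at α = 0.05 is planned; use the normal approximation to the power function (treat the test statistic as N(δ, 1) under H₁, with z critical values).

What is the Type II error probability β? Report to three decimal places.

β ≈ 0.563

Noncentrality parameter: δ = d·√n = 0.31 × √23 = 1.4867
Critical value for a one-sided test at α = 0.05: z_α = 1.645.
Power = P(Z > 1.645 − δ) = Φ(-0.158) = 0.4372.
Type II error: β = 1 − power = 1 − 0.4372 = 0.5628.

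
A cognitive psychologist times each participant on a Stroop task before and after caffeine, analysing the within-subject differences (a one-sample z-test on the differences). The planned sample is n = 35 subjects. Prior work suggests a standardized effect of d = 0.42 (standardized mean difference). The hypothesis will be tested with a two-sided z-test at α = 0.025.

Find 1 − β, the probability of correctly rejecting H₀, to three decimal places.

Power ≈ 0.596

Noncentrality parameter: δ = d·√n = 0.42 × √35 = 2.4848
Two-sided α = 0.025 → critical value z_{0.0125} = 2.241.
Power = Φ(δ − 2.241) + Φ(−δ − 2.241) = Φ(0.243) + Φ(-4.726) = 0.5961 + 0.0000 = 0.5961.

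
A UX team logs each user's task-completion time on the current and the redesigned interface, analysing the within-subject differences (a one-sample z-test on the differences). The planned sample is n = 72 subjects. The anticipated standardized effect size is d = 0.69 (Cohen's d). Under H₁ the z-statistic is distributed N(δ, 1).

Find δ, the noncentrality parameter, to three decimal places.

δ ≈ 5.855

The noncentrality parameter scales effect size by the design's sample-size factor: δ = d·√n = 0.69 × √72 = 5.8548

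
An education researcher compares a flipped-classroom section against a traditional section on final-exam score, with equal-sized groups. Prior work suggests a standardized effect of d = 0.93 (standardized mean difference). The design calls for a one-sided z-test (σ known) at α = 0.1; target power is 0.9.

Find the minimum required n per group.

n = 16 per group

Set Φ(δ − 1.282) = 0.9; then δ − 1.282 = Φ⁻¹(0.9) = 1.282, giving δ = 2.563.
δ = d·√(n/2) ⇒ n = 2(δ/d)² = 2 × (2.563 / 0.93)² = 15.19.
Rounding up, n = 16 per group.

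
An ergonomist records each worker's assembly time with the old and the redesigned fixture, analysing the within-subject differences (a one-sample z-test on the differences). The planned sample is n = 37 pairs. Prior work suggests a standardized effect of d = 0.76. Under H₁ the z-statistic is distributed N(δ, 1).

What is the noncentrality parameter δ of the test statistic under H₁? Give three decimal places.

δ ≈ 4.623

δ = d·√n = 0.76 × √37 = 4.6229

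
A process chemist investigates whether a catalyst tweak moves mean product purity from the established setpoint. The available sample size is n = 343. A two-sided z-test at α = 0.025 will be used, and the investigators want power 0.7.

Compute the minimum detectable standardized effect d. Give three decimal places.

Need Φ(δ − 2.241) = 0.7, so δ = 2.241 + 0.524 = 2.766.
(The second rejection-region term Φ(−δ − z_{α/2}) is negligible and dropped.)
δ = d·√n ⇒ d = δ/√n = 2.766/√343 = 0.1493.

d ≈ 0.149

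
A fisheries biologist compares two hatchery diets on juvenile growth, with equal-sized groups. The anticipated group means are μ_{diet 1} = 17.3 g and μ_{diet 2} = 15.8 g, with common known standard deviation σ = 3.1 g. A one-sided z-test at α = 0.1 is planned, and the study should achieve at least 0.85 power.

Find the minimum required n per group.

Standardized effect: d = |μ_{diet 1} − μ_{diet 2}| / σ = |17.3 − 15.8| / 3.1 = 0.4839
For power 0.85 need Φ(δ − z_{0.1}) = 0.85, so δ = z_{0.1} + z_{0.15} = 1.282 + 1.036 = 2.318.
δ = d·√(n/2) ⇒ n = 2(δ/d)² = 2 × (2.318 / 0.4839)² = 45.90.
Rounding up, n = 46 per group.

n = 46 per group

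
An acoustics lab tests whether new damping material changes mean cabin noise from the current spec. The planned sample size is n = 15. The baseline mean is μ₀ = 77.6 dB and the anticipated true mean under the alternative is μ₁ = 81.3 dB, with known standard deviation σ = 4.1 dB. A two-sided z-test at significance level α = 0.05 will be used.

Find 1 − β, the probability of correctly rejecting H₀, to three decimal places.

Standardized effect: d = |μ₁ − μ₀| / σ = |81.3 − 77.6| / 4.1 = 0.9024
Noncentrality parameter: δ = d·√n = 0.9024 × √15 = 3.4951
Critical value for a two-sided test at α = 0.05: z_{α/2} = 1.960.
Power = Φ(δ − 1.960) + Φ(−δ − 1.960) = Φ(1.535) + Φ(-5.455) = 0.9376 + 0.0000 = 0.9376.

Power ≈ 0.938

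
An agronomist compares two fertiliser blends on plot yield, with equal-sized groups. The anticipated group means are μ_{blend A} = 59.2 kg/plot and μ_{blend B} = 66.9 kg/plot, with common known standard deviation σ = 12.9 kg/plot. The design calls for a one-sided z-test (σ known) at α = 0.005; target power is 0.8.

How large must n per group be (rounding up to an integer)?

n = 66 per group

Standardized effect: d = |μ_{blend A} − μ_{blend B}| / σ = |59.2 − 66.9| / 12.9 = 0.5969
For power 0.8 need Φ(δ − z_{0.005}) = 0.8, so δ = z_{0.005} + z_{0.20} = 2.576 + 0.842 = 3.417.
δ = d·√(n/2) ⇒ n = 2(δ/d)² = 2 × (3.417 / 0.5969)² = 65.56.
Rounding up, n = 66 per group.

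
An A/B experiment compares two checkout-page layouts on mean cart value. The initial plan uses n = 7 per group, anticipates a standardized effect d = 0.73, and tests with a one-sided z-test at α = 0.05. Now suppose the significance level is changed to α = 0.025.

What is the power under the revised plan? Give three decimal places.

Power ≈ 0.276

δ = d·√(n/2) = 0.73 × √(7/2) = 1.3657 (unchanged). New critical value: z_{0.025} = 1.960.
Revised power = P(Z > 1.960 − δ) = Φ(-0.594) = 0.2762.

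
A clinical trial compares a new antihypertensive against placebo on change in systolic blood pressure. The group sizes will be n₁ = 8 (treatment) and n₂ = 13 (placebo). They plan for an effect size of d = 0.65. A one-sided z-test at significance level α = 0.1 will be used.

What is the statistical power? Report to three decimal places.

Noncentrality parameter: δ = d / √(1/n₁ + 1/n₂) = 0.65 / √(1/8 + 1/13) = 1.4465
One-sided α = 0.1 → critical value z_{0.1} = 1.282.
Power = P(Z > 1.282 − δ) = Φ(0.165) = 0.5655.

Power ≈ 0.566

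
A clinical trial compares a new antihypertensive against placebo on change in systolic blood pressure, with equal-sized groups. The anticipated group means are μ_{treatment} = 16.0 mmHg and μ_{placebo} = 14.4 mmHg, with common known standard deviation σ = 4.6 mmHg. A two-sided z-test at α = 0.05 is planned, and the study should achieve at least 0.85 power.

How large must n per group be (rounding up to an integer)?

n = 149 per group

Standardized effect: d = |μ_{treatment} − μ_{placebo}| / σ = |16.0 − 14.4| / 4.6 = 0.3478
For power 0.85 need Φ(δ − z_{0.025}) = 0.85, so δ = z_{0.025} + z_{0.15} = 1.960 + 1.036 = 2.996.
(The Φ(−δ − z_{α/2}) term is vanishingly small for δ > 0 and is dropped in the standard sample-size formula.)
δ = d·√(n/2) ⇒ n = 2(δ/d)² = 2 × (2.996 / 0.3478)² = 148.42.
Rounding up, n = 149 per group.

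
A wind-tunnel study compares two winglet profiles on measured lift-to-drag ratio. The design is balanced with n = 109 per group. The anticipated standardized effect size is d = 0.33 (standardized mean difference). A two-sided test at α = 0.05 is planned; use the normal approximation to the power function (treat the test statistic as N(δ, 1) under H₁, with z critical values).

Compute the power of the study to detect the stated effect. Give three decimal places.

Noncentrality parameter: δ = d·√(n/2) = 0.33 × √(109/2) = 2.4362
Critical value for a two-sided test at α = 0.05: z_{α/2} = 1.960.
Power = Φ(δ − 1.960) + Φ(−δ − 1.960) = Φ(0.476) + Φ(-4.396) = 0.6830 + 0.0000 = 0.6831.

Power ≈ 0.683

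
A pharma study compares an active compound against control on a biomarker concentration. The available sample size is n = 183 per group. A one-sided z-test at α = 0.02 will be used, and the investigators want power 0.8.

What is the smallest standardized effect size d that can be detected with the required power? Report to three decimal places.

Required noncentrality: δ = z_{0.02} + z_{0.20} = 2.054 + 0.842 = 2.895.
δ = d·√(n/2) ⇒ d = δ/√(n/2) = 2.895/√(183/2) = 0.3027.

d ≈ 0.303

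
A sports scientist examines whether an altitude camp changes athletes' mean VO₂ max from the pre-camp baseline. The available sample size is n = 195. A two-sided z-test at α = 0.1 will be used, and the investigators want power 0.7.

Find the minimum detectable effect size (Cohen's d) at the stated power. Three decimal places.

Required noncentrality: δ = z_{0.05} + z_{0.30} = 1.645 + 0.524 = 2.169.
(The second rejection-region term Φ(−δ − z_{α/2}) is negligible and dropped.)
δ = d·√n ⇒ d = δ/√n = 2.169/√195 = 0.1553.

d ≈ 0.155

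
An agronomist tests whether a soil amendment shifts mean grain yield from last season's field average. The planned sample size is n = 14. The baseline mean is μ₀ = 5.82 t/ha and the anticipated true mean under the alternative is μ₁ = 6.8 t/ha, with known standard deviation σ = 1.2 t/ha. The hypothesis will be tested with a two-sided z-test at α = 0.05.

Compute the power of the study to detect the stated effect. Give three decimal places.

Standardized effect: d = |μ₁ − μ₀| / σ = |6.8 − 5.82| / 1.2 = 0.8167
Noncentrality parameter: δ = d·√n = 0.8167 × √14 = 3.0557
Two-sided α = 0.05 → critical value z_{0.025} = 1.960.
Power = Φ(δ − 1.960) + Φ(−δ − 1.960) = Φ(1.096) + Φ(-5.016) = 0.8634 + 0.0000 = 0.8634.

Power ≈ 0.863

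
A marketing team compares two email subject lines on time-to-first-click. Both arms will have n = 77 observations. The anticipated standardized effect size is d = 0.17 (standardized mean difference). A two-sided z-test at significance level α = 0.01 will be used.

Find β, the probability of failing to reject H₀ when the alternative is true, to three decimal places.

Noncentrality parameter: δ = d·√(n/2) = 0.17 × √(77/2) = 1.0548
Critical value for a two-sided test at α = 0.01: z_{α/2} = 2.576.
Power = Φ(δ − 2.576) + Φ(−δ − 2.576) = Φ(-1.521) + Φ(-3.631) = 0.0641 + 0.0001 = 0.0643.
Type II error: β = 1 − power = 1 − 0.0643 = 0.9357.

β ≈ 0.936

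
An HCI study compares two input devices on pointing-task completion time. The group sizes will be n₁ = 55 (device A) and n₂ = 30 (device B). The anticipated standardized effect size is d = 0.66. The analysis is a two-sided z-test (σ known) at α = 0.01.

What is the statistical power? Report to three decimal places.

Power ≈ 0.630

Noncentrality parameter: δ = d / √(1/n₁ + 1/n₂) = 0.66 / √(1/55 + 1/30) = 2.9079
Two-sided α = 0.01 → critical value z_{0.005} = 2.576.
Power = Φ(δ − 2.576) + Φ(−δ − 2.576) = Φ(0.332) + Φ(-5.484) = 0.6301 + 0.0000 = 0.6301.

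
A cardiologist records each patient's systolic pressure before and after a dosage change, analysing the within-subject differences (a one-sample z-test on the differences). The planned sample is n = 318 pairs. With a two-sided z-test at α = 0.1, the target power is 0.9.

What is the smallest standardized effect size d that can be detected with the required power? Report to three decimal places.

Need Φ(δ − 1.645) = 0.9, so δ = 1.645 + 1.282 = 2.926.
(Lower-tail contribution to power is negligible for δ > 0.)
δ = d·√n ⇒ d = δ/√n = 2.926/√318 = 0.1641.

d ≈ 0.164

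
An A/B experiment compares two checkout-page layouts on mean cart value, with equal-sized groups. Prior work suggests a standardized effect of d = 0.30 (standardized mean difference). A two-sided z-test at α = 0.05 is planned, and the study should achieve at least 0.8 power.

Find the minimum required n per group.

n = 175 per group

For power 0.8 need Φ(δ − z_{0.025}) = 0.8, so δ = z_{0.025} + z_{0.20} = 1.960 + 0.842 = 2.802.
(For δ > 0 the lower-tail rejection region contributes negligibly to power, so the one-term inversion is standard.)
δ = d·√(n/2) ⇒ n = 2(δ/d)² = 2 × (2.802 / 0.30)² = 174.42.
Rounding up, n = 175 per group.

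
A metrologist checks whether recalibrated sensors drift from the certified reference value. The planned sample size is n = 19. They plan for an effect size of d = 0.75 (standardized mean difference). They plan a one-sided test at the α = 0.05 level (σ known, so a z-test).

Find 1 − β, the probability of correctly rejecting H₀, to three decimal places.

Noncentrality parameter: δ = d·√n = 0.75 × √19 = 3.2692
Critical value for a one-sided test at α = 0.05: z_α = 1.645.
Power = Φ(δ − 1.645) = Φ(1.624) = 0.9478.

Power ≈ 0.948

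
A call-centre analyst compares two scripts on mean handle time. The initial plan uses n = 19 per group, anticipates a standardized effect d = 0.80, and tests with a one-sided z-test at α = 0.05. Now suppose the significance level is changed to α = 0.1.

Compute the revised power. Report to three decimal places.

Power ≈ 0.882

δ = d·√(n/2) = 0.80 × √(19/2) = 2.4658 (unchanged). New critical value: z_{0.1} = 1.282.
Revised power = Φ(δ − 1.282) = Φ(1.184) = 0.8818.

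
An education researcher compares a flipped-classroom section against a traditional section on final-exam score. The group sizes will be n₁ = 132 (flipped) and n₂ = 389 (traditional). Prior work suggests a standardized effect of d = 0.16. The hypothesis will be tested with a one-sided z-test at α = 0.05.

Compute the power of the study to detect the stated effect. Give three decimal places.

Power ≈ 0.477

Noncentrality parameter: λ = d / √(1/n₁ + 1/n₂) = 0.16 / √(1/132 + 1/389) = 1.5884
Critical value for a one-sided test at α = 0.05: z_α = 1.645.
Power = Φ(λ − 1.645) = Φ(-0.056) = 0.4775.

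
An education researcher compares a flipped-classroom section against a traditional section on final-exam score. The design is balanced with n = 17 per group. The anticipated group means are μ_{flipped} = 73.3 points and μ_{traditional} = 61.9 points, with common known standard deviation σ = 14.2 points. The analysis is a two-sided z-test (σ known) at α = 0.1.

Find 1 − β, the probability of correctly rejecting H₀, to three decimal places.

Power ≈ 0.757

Standardized effect: d = |μ_{flipped} − μ_{traditional}| / σ = |73.3 − 61.9| / 14.2 = 0.8028
Noncentrality parameter: δ = d·√(n/2) = 0.8028 × √(17/2) = 2.3406
Critical value for a two-sided test at α = 0.1: z_{α/2} = 1.645.
Power = Φ(δ − 1.645) + Φ(−δ − 1.645) = Φ(0.696) + Φ(-3.985) = 0.7567 + 0.0000 = 0.7567.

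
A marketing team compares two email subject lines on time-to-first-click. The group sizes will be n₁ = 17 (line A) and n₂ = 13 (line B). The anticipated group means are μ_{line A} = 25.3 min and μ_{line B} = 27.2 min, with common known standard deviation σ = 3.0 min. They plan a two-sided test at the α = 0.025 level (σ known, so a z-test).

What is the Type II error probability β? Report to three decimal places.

Standardized effect: d = |μ_{line A} − μ_{line B}| / σ = |25.3 − 27.2| / 3.0 = 0.6333
Noncentrality parameter: δ = d / √(1/n₁ + 1/n₂) = 0.6333 / √(1/17 + 1/13) = 1.7190
Two-sided α = 0.025 → critical value z_{0.0125} = 2.241.
Power = Φ(δ − 2.241) + Φ(−δ − 2.241) = Φ(-0.522) + Φ(-3.960) = 0.3007 + 0.0000 = 0.3007.
Type II error: β = 1 − power = 1 − 0.3007 = 0.6993.

β ≈ 0.699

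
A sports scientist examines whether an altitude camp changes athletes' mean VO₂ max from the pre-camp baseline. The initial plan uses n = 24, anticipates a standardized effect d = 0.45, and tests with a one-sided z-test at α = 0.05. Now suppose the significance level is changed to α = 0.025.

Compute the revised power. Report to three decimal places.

δ = d·√n = 0.45 × √24 = 2.2045 (unchanged). New critical value: z_{0.025} = 1.960.
Revised power = Φ(δ − 1.960) = Φ(0.245) = 0.5966.

Power ≈ 0.597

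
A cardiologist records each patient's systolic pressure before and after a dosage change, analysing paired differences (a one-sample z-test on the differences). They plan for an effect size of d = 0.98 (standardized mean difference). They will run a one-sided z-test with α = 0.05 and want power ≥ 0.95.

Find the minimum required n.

n = 12

For power 0.95 need Φ(δ − z_{0.05}) = 0.95, so δ = z_{0.05} + z_{0.05} = 1.645 + 1.645 = 3.290.
δ = d·√n ⇒ n = (δ/d)² = (3.290 / 0.98)² = 11.27.
Rounding up, n = 12.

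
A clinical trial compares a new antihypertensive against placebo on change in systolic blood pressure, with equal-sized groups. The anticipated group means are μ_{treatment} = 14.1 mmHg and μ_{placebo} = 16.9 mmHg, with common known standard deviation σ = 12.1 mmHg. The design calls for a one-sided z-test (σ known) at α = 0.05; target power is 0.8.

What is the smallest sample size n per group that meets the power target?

Standardized effect: d = |μ_{treatment} − μ_{placebo}| / σ = |14.1 − 16.9| / 12.1 = 0.2314
Set Φ(δ − 1.645) = 0.8; then δ − 1.645 = Φ⁻¹(0.8) = 0.842, giving δ = 2.486.
δ = d·√(n/2) ⇒ n = 2(δ/d)² = 2 × (2.486 / 0.2314)² = 230.92.
Round up to the next whole unit.

n = 231 per group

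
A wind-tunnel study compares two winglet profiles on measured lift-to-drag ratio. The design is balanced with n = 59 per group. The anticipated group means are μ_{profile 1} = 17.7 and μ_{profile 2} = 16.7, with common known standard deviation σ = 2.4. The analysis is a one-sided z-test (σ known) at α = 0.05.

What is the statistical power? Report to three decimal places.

Power ≈ 0.732

Standardized effect: d = |μ_{profile 1} − μ_{profile 2}| / σ = |17.7 − 16.7| / 2.4 = 0.4167
Noncentrality parameter: δ = d·√(n/2) = 0.4167 × √(59/2) = 2.2631
One-sided α = 0.05 → critical value z_{0.05} = 1.645.
Power = P(Z > 1.645 − δ) = Φ(0.618) = 0.7318.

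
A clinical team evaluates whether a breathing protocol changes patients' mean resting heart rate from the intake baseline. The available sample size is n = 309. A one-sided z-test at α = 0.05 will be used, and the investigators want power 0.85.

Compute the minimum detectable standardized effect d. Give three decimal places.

d ≈ 0.153

Required noncentrality: δ = z_{0.05} + z_{0.15} = 1.645 + 1.036 = 2.681.
δ = d·√n ⇒ d = δ/√n = 2.681/√309 = 0.1525.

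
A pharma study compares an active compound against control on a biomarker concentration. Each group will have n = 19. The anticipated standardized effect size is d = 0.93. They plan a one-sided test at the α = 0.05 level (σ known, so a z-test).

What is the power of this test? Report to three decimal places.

Power ≈ 0.889

Noncentrality parameter: δ = d·√(n/2) = 0.93 × √(19/2) = 2.8665
One-sided α = 0.05 → critical value z_{0.05} = 1.645.
Power = P(Z > 1.645 − δ) = Φ(1.222) = 0.8891.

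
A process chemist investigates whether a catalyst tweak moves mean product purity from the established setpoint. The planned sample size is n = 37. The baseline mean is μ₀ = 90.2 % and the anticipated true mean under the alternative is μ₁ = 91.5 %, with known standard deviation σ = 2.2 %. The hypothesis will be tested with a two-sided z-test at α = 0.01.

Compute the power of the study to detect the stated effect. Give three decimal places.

Standardized effect: d = |μ₁ − μ₀| / σ = |91.5 − 90.2| / 2.2 = 0.5909
Noncentrality parameter: δ = d·√n = 0.5909 × √37 = 3.5944
Two-sided α = 0.01 → critical value z_{0.005} = 2.576.
Power = Φ(δ − 2.576) + Φ(−δ − 2.576) = Φ(1.019) + Φ(-6.170) = 0.8458 + 0.0000 = 0.8458.

Power ≈ 0.846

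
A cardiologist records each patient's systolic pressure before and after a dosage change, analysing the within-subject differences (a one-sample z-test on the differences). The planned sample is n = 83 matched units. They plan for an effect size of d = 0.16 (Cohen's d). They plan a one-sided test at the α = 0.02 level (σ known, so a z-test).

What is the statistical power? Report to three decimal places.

Noncentrality parameter: δ = d·√n = 0.16 × √83 = 1.4577
Critical value for a one-sided test at α = 0.02: z_α = 2.054.
Power = Φ(δ − 2.054) = Φ(-0.596) = 0.2756.

Power ≈ 0.276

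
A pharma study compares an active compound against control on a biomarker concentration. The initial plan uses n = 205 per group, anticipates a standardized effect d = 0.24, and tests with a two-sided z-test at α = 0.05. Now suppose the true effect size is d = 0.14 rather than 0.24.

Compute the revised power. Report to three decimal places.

With d = 0.14: δ = d·√(n/2) = 0.14 × √(205/2) = 1.4174. Critical value z_{0.025} = 1.960.
Revised power = Φ(δ − 1.960) + Φ(−δ − 1.960) = Φ(-0.543) + Φ(-3.377) = 0.2937 + 0.0004 = 0.2941.

Power ≈ 0.294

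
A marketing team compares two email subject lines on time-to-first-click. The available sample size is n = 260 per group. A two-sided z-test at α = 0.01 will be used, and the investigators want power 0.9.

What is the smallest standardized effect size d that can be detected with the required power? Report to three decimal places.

Need Φ(δ − 2.576) = 0.9, so δ = 2.576 + 1.282 = 3.857.
(Lower-tail contribution to power is negligible for δ > 0.)
δ = d·√(n/2) ⇒ d = δ/√(n/2) = 3.857/√(260/2) = 0.3383.

d ≈ 0.338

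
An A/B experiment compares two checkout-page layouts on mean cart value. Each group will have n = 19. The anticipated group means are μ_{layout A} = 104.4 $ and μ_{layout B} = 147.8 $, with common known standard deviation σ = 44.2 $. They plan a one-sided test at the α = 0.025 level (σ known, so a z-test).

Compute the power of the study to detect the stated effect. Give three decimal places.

Power ≈ 0.857

Standardized effect: d = |μ_{layout A} − μ_{layout B}| / σ = |104.4 − 147.8| / 44.2 = 0.9819
Noncentrality parameter: δ = d·√(n/2) = 0.9819 × √(19/2) = 3.0264
Critical value for a one-sided test at α = 0.025: z_α = 1.960.
Power = Φ(δ − 1.960) = Φ(1.066) = 0.8569.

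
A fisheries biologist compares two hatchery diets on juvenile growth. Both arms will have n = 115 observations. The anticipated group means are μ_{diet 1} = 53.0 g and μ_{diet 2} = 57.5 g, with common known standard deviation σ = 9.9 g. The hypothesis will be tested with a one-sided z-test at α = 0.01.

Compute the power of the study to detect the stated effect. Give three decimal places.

Power ≈ 0.869

Standardized effect: d = |μ_{diet 1} − μ_{diet 2}| / σ = |53.0 − 57.5| / 9.9 = 0.4545
Noncentrality parameter: δ = d·√(n/2) = 0.4545 × √(115/2) = 3.4468
Critical value for a one-sided test at α = 0.01: z_α = 2.326.
Power = P(Z > 2.326 − δ) = Φ(1.120) = 0.8687.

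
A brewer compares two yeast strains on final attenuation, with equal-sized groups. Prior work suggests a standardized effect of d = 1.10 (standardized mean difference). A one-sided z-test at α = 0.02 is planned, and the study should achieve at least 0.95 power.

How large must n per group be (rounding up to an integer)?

Set Φ(δ − 2.054) = 0.95; then δ − 2.054 = Φ⁻¹(0.95) = 1.645, giving δ = 3.699.
δ = d·√(n/2) ⇒ n = 2(δ/d)² = 2 × (3.699 / 1.10)² = 22.61.
Round up to the next whole unit.

n = 23 per group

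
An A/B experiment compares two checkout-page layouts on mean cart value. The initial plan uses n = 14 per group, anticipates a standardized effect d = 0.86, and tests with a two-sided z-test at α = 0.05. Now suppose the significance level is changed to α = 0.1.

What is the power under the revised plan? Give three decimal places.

δ = d·√(n/2) = 0.86 × √(14/2) = 2.2753 (unchanged). New critical value: z_{0.05} = 1.645.
Revised power = Φ(δ − 1.645) + Φ(−δ − 1.645) = Φ(0.630) + Φ(-3.920) = 0.7358 + 0.0000 = 0.7359.

Power ≈ 0.736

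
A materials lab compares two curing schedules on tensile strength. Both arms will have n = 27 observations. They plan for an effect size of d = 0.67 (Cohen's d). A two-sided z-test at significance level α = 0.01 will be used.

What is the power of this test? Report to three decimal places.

Noncentrality parameter: δ = d·√(n/2) = 0.67 × √(27/2) = 2.4617
Two-sided α = 0.01 → critical value z_{0.005} = 2.576.
Power = Φ(δ − 2.576) + Φ(−δ − 2.576) = Φ(-0.114) + Φ(-5.038) = 0.4546 + 0.0000 = 0.4546.

Power ≈ 0.455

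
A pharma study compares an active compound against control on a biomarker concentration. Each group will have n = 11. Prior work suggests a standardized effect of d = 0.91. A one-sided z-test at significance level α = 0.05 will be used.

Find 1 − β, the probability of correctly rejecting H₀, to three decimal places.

Noncentrality parameter: λ = d·√(n/2) = 0.91 × √(11/2) = 2.1341
Critical value for a one-sided test at α = 0.05: z_α = 1.645.
Power = P(Z > 1.645 − λ) = Φ(0.489) = 0.6877.

Power ≈ 0.688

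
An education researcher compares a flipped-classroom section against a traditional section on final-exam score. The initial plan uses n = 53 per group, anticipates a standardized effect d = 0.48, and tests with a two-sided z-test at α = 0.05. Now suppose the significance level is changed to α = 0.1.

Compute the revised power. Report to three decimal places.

Power ≈ 0.796

δ = d·√(n/2) = 0.48 × √(53/2) = 2.4710 (unchanged). New critical value: z_{0.05} = 1.645.
Revised power = Φ(δ − 1.645) + Φ(−δ − 1.645) = Φ(0.826) + Φ(-4.116) = 0.7956 + 0.0000 = 0.7956.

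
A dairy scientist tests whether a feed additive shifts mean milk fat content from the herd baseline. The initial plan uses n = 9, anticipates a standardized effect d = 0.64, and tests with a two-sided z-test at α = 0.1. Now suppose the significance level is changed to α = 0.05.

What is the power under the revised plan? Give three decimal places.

δ = d·√n = 0.64 × √9 = 1.9200 (unchanged). New critical value: z_{0.025} = 1.960.
Revised power = Φ(δ − 1.960) + Φ(−δ − 1.960) = Φ(-0.040) + Φ(-3.880) = 0.4841 + 0.0001 = 0.4841.

Power ≈ 0.484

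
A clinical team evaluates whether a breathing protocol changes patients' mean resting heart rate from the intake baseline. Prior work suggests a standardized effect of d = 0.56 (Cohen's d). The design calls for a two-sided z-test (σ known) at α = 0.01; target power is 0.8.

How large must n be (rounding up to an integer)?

Set Φ(δ − 2.576) = 0.8; then δ − 2.576 = Φ⁻¹(0.8) = 0.842, giving δ = 3.417.
(The Φ(−δ − z_{α/2}) term is vanishingly small for δ > 0 and is dropped in the standard sample-size formula.)
δ = d·√n ⇒ n = (δ/d)² = (3.417 / 0.56)² = 37.24.
Rounding up, n = 38.

n = 38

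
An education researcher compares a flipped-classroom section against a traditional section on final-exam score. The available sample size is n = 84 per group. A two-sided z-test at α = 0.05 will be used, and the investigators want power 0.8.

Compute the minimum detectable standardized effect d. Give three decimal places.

Required noncentrality: δ = z_{0.025} + z_{0.20} = 1.960 + 0.842 = 2.802.
(The second rejection-region term Φ(−δ − z_{α/2}) is negligible and dropped.)
δ = d·√(n/2) ⇒ d = δ/√(n/2) = 2.802/√(84/2) = 0.4323.

d ≈ 0.432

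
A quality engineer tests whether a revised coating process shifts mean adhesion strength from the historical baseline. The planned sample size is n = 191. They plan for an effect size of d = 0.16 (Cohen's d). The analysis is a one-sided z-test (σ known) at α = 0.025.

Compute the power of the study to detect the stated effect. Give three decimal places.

Noncentrality parameter: λ = d·√n = 0.16 × √191 = 2.2112
One-sided α = 0.025 → critical value z_{0.025} = 1.960.
Power = P(Z > 1.960 − λ) = Φ(0.251) = 0.5992.

Power ≈ 0.599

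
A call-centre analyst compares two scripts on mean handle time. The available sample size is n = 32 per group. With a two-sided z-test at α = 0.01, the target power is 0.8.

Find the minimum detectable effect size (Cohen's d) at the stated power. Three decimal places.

d ≈ 0.854

Required noncentrality: δ = z_{0.005} + z_{0.20} = 2.576 + 0.842 = 3.417.
(Lower-tail contribution to power is negligible for δ > 0.)
δ = d·√(n/2) ⇒ d = δ/√(n/2) = 3.417/√(32/2) = 0.8544.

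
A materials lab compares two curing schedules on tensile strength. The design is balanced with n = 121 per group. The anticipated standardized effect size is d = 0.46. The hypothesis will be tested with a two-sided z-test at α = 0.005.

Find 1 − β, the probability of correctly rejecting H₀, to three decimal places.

Noncentrality parameter: δ = d·√(n/2) = 0.46 × √(121/2) = 3.5780
Critical value for a two-sided test at α = 0.005: z_{α/2} = 2.807.
Power = Φ(δ − 2.807) + Φ(−δ − 2.807) = Φ(0.771) + Φ(-6.385) = 0.7796 + 0.0000 = 0.7796.

Power ≈ 0.780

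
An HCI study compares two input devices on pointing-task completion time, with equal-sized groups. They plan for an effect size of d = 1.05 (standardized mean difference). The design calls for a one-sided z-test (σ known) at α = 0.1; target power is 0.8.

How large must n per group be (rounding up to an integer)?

For power 0.8 need Φ(δ − z_{0.1}) = 0.8, so δ = z_{0.1} + z_{0.20} = 1.282 + 0.842 = 2.123.
δ = d·√(n/2) ⇒ n = 2(δ/d)² = 2 × (2.123 / 1.05)² = 8.18.
Round up to the next whole unit.

n = 9 per group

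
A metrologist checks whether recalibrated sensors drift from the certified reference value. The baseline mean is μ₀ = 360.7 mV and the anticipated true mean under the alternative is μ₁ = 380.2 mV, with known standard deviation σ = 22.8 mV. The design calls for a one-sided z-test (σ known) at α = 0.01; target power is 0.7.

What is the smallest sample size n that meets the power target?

n = 12

Standardized effect: d = |μ₁ − μ₀| / σ = |380.2 − 360.7| / 22.8 = 0.8553
For power 0.7 need Φ(δ − z_{0.01}) = 0.7, so δ = z_{0.01} + z_{0.30} = 2.326 + 0.524 = 2.851.
δ = d·√n ⇒ n = (δ/d)² = (2.851 / 0.8553)² = 11.11.
Rounding up, n = 12.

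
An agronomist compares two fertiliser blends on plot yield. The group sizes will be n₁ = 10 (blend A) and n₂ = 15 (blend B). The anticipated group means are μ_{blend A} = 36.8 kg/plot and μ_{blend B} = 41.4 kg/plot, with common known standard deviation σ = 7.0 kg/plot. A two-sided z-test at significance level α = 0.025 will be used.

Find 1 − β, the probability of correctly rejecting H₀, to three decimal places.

Power ≈ 0.264

Standardized effect: d = |μ_{blend A} − μ_{blend B}| / σ = |36.8 − 41.4| / 7.0 = 0.6571
Noncentrality parameter: δ = d / √(1/n₁ + 1/n₂) = 0.6571 / √(1/10 + 1/15) = 1.6097
Two-sided α = 0.025 → critical value z_{0.0125} = 2.241.
Power = Φ(δ − 2.241) + Φ(−δ − 2.241) = Φ(-0.632) + Φ(-3.851) = 0.2638 + 0.0001 = 0.2638.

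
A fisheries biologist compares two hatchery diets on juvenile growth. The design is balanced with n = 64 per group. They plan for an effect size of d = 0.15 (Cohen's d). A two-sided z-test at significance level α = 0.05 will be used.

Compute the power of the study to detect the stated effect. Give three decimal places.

Noncentrality parameter: δ = d·√(n/2) = 0.15 × √(64/2) = 0.8485
Two-sided α = 0.05 → critical value z_{0.025} = 1.960.
Power = Φ(δ − 1.960) + Φ(−δ − 1.960) = Φ(-1.111) + Φ(-2.808) = 0.1332 + 0.0025 = 0.1357.

Power ≈ 0.136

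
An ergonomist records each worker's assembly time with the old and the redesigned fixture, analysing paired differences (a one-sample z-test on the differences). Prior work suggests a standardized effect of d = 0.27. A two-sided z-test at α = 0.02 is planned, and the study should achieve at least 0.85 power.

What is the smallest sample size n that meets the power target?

n = 156

Set Φ(δ − 2.326) = 0.85; then δ − 2.326 = Φ⁻¹(0.85) = 1.036, giving δ = 3.363.
(The Φ(−δ − z_{α/2}) term is vanishingly small for δ > 0 and is dropped in the standard sample-size formula.)
δ = d·√n ⇒ n = (δ/d)² = (3.363 / 0.27)² = 155.12.
Round up to the next whole unit.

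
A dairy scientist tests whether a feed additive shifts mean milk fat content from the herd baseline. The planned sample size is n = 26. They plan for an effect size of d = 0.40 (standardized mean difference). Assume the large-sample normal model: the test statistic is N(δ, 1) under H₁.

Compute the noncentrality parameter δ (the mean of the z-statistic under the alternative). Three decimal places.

δ = d·√n = 0.40 × √26 = 2.0396

δ ≈ 2.040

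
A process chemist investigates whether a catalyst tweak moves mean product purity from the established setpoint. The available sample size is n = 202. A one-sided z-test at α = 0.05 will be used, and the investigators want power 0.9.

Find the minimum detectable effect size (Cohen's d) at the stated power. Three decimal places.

d ≈ 0.206

Required noncentrality: δ = z_{0.05} + z_{0.10} = 1.645 + 1.282 = 2.926.
δ = d·√n ⇒ d = δ/√n = 2.926/√202 = 0.2059.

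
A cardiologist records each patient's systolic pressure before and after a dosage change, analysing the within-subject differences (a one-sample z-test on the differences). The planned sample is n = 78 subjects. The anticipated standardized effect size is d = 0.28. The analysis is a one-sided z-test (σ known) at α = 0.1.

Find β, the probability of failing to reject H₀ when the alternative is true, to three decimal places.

β ≈ 0.117

Noncentrality parameter: δ = d·√n = 0.28 × √78 = 2.4729
Critical value for a one-sided test at α = 0.1: z_α = 1.282.
Power = Φ(δ − 1.282) = Φ(1.191) = 0.8832.
Type II error: β = 1 − power = 1 − 0.8832 = 0.1168.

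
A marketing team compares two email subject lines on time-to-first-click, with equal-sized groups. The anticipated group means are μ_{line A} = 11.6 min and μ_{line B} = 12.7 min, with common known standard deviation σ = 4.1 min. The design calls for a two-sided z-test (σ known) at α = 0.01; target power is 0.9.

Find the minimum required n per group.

n = 414 per group

Standardized effect: d = |μ_{line A} − μ_{line B}| / σ = |11.6 − 12.7| / 4.1 = 0.2683
For power 0.9 need Φ(δ − z_{0.005}) = 0.9, so δ = z_{0.005} + z_{0.10} = 2.576 + 1.282 = 3.857.
(For δ > 0 the lower-tail rejection region contributes negligibly to power, so the one-term inversion is standard.)
δ = d·√(n/2) ⇒ n = 2(δ/d)² = 2 × (3.857 / 0.2683)² = 413.43.
Rounding up, n = 414 per group.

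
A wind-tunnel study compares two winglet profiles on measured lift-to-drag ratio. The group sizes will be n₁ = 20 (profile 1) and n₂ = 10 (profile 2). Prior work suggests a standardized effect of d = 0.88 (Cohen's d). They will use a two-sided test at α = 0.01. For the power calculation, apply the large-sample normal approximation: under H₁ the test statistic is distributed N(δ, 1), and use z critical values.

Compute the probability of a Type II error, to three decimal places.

Noncentrality parameter: δ = d / √(1/n₁ + 1/n₂) = 0.88 / √(1/20 + 1/10) = 2.2722
Critical value for a two-sided test at α = 0.01: z_{α/2} = 2.576.
Power = Φ(δ − 2.576) + Φ(−δ − 2.576) = Φ(-0.304) + Φ(-4.848) = 0.3807 + 0.0000 = 0.3807.
Type II error: β = 1 − power = 1 − 0.3807 = 0.6193.

β ≈ 0.619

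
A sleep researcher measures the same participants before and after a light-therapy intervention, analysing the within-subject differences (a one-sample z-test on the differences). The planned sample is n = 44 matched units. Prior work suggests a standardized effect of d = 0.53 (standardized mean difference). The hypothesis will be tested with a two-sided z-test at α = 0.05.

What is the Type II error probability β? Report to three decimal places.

Noncentrality parameter: δ = d·√n = 0.53 × √44 = 3.5156
Critical value for a two-sided test at α = 0.05: z_{α/2} = 1.960.
Power = Φ(δ − 1.960) + Φ(−δ − 1.960) = Φ(1.556) + Φ(-5.476) = 0.9401 + 0.0000 = 0.9401.
Type II error: β = 1 − power = 1 − 0.9401 = 0.0599.

β ≈ 0.060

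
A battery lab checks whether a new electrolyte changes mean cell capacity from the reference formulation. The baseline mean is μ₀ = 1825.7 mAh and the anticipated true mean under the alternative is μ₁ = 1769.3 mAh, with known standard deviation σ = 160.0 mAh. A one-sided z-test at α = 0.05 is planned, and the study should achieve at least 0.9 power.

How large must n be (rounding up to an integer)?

n = 69

Standardized effect: d = |μ₁ − μ₀| / σ = |1769.3 − 1825.7| / 160.0 = 0.3525
For power 0.9 need Φ(δ − z_{0.05}) = 0.9, so δ = z_{0.05} + z_{0.10} = 1.645 + 1.282 = 2.926.
δ = d·√n ⇒ n = (δ/d)² = (2.926 / 0.3525)² = 68.92.
Rounding up, n = 69.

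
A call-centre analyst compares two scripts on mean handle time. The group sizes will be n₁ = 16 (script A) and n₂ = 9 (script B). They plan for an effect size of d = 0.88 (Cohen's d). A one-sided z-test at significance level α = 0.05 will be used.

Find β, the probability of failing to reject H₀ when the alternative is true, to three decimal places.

β ≈ 0.320

Noncentrality parameter: δ = d / √(1/n₁ + 1/n₂) = 0.88 / √(1/16 + 1/9) = 2.1120
Critical value for a one-sided test at α = 0.05: z_α = 1.645.
Power = P(Z > 1.645 − δ) = Φ(0.467) = 0.6798.
Type II error: β = 1 − power = 1 − 0.6798 = 0.3202.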